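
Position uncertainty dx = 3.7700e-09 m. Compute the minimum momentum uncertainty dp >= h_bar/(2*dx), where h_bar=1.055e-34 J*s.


dp = h_bar / (2 * dx)
= 1.055e-34 / (2 * 3.7700e-09)
= 1.055e-34 / 7.5400e-09
= 1.3992e-26 kg*m/s

1.3992e-26


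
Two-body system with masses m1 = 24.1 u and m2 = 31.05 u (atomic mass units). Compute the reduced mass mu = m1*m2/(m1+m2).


mu = m1 * m2 / (m1 + m2)
= 24.1 * 31.05 / (24.1 + 31.05)
= 748.305 / 55.15
= 13.5685 u

13.5685


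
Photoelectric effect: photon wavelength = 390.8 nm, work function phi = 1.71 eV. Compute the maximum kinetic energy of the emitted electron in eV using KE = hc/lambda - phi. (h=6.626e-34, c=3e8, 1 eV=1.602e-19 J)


E_photon = hc / lambda
= (6.626e-34)(3e8) / (390.8e-9)
= 5.0865e-19 J
= 3.1751 eV
KE = E_photon - phi
= 3.1751 - 1.71
= 1.4651 eV

1.4651


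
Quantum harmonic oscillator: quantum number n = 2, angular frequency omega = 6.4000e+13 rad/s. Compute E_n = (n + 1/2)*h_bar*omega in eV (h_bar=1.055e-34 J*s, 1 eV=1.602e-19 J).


E = (n + 1/2) * h_bar * omega
= (2 + 0.5) * 1.055e-34 * 6.4000e+13
= 2.5 * 6.7520e-21
= 1.6880e-20 J
= 0.1054 eV

0.1054


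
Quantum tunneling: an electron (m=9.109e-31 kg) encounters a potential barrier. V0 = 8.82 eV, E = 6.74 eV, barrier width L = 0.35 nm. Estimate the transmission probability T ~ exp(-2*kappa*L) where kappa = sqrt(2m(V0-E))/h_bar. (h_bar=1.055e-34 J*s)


V0 - E = 2.08 eV = 3.3322e-19 J
kappa = sqrt(2 * m * (V0-E)) / h_bar
= sqrt(2 * 9.109e-31 * 3.3322e-19) / 1.055e-34
= 7.3852e+09 /m
2*kappa*L = 2 * 7.3852e+09 * 0.35e-9
= 5.1696
T = exp(-5.1696) = 5.686714e-03

5.686714e-03


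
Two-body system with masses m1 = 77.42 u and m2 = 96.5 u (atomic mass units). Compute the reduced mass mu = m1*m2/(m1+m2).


mu = m1 * m2 / (m1 + m2)
= 77.42 * 96.5 / (77.42 + 96.5)
= 7471.03 / 173.92
= 42.9567 u

42.9567


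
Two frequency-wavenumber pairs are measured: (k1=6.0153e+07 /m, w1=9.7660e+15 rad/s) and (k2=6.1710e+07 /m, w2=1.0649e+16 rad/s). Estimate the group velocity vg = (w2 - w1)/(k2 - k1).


vg = (w2 - w1) / (k2 - k1)
= (1.0649e+16 - 9.7660e+15) / (6.1710e+07 - 6.0153e+07)
= 8.8300e+14 / 1.5570e+06
= 5.6712e+08 m/s

5.6712e+08


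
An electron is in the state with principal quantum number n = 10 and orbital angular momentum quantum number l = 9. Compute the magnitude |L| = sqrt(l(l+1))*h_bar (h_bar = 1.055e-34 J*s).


L = sqrt(l*(l+1)) * h_bar
= sqrt(9 * 10) * 1.055e-34
= sqrt(90) * 1.055e-34
= 9.4868 * 1.055e-34
= 1.0009e-33 J*s

1.0009e-33


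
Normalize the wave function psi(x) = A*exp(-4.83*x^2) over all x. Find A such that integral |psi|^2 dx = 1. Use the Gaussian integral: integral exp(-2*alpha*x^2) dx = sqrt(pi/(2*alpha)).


integral |psi|^2 dx = A^2 * sqrt(pi/(2*alpha)) = 1
A^2 = sqrt(2*alpha/pi)
= sqrt(2 * 4.83 / pi)
= 1.753532
A = sqrt(1.753532)
= 1.3242

1.3242


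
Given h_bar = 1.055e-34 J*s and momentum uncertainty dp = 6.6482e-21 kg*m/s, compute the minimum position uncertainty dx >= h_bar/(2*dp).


dx = h_bar / (2 * dp)
= 1.055e-34 / (2 * 6.6482e-21)
= 1.055e-34 / 1.3296e-20
= 7.9345e-15 m

7.9345e-15


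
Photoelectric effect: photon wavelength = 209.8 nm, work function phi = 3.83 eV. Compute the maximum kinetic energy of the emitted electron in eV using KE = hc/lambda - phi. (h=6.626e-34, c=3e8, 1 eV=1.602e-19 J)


E_photon = hc / lambda
= (6.626e-34)(3e8) / (209.8e-9)
= 9.4747e-19 J
= 5.9143 eV
KE = E_photon - phi
= 5.9143 - 3.83
= 2.0843 eV

2.0843


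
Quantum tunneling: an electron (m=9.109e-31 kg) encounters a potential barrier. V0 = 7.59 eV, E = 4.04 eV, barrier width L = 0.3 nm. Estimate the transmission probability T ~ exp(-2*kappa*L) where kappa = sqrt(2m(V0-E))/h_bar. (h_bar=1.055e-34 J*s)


V0 - E = 3.55 eV = 5.6871e-19 J
kappa = sqrt(2 * m * (V0-E)) / h_bar
= sqrt(2 * 9.109e-31 * 5.6871e-19) / 1.055e-34
= 9.6481e+09 /m
2*kappa*L = 2 * 9.6481e+09 * 0.3e-9
= 5.7889
T = exp(-5.7889) = 3.061408e-03

3.061408e-03


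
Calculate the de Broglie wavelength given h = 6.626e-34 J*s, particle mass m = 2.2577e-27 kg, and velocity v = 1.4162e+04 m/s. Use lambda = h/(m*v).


lambda = h / (m * v)
= 6.626e-34 / (2.2577e-27 * 1.4162e+04)
= 6.626e-34 / 3.1974e-23
= 2.0723e-11 m

2.0723e-11


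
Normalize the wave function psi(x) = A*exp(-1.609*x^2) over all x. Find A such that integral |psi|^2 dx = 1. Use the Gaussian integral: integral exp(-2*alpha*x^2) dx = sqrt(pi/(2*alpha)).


integral |psi|^2 dx = A^2 * sqrt(pi/(2*alpha)) = 1
A^2 = sqrt(2*alpha/pi)
= sqrt(2 * 1.609 / pi)
= 1.012088
A = sqrt(1.012088)
= 1.006

1.006


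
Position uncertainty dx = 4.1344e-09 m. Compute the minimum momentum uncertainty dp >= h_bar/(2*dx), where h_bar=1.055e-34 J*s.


dp = h_bar / (2 * dx)
= 1.055e-34 / (2 * 4.1344e-09)
= 1.055e-34 / 8.2688e-09
= 1.2759e-26 kg*m/s

1.2759e-26


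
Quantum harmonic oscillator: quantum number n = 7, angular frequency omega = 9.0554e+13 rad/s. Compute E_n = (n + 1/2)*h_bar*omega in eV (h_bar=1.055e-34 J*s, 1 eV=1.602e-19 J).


E = (n + 1/2) * h_bar * omega
= (7 + 0.5) * 1.055e-34 * 9.0554e+13
= 7.5 * 9.5534e-21
= 7.1651e-20 J
= 0.4473 eV

0.4473


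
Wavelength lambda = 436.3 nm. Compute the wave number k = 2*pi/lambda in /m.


k = 2 * pi / lambda
= 6.2832 / (436.3e-9)
= 6.2832 / 4.3630e-07
= 1.4401e+07 /m

1.4401e+07


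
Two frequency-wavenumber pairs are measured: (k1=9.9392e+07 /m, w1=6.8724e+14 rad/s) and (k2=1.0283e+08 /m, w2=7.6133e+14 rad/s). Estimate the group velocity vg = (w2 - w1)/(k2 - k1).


vg = (w2 - w1) / (k2 - k1)
= (7.6133e+14 - 6.8724e+14) / (1.0283e+08 - 9.9392e+07)
= 7.4090e+13 / 3.4380e+06
= 2.1550e+07 m/s

2.1550e+07


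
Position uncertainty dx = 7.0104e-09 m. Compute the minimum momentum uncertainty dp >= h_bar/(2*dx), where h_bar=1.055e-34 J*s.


dp = h_bar / (2 * dx)
= 1.055e-34 / (2 * 7.0104e-09)
= 1.055e-34 / 1.4021e-08
= 7.5245e-27 kg*m/s

7.5245e-27


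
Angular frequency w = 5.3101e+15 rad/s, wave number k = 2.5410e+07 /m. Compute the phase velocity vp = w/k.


vp = w / k
= 5.3101e+15 / 2.5410e+07
= 2.0898e+08 m/s

2.0898e+08


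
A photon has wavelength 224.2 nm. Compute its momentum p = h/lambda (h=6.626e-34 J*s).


p = h / lambda
= 6.626e-34 / (224.2e-9)
= 6.626e-34 / 2.2420e-07
= 2.9554e-27 kg*m/s

2.9554e-27


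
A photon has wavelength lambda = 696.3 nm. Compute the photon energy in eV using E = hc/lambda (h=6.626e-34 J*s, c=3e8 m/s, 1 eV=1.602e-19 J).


E = hc / lambda
= (6.626e-34)(3e8) / (696.3e-9)
= 1.9878e-25 / 6.9630e-07
= 2.8548e-19 J
Converting to eV: 2.8548e-19 / 1.602e-19
= 1.782 eV

1.782


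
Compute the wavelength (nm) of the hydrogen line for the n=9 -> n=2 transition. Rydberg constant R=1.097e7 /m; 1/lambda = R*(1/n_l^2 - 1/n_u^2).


1/lambda = R * (1/n_l^2 - 1/n_u^2)
= 1.097e7 * (1/2^2 - 1/9^2)
= 1.097e7 * (0.25 - 0.012346)
= 1.097e7 * 0.237654
= 2.6071e+06 /m
lambda = 1 / 2.6071e+06 = 383.5727 nm

383.5727


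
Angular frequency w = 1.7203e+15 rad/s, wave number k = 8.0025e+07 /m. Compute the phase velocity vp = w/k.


vp = w / k
= 1.7203e+15 / 8.0025e+07
= 2.1497e+07 m/s

2.1497e+07


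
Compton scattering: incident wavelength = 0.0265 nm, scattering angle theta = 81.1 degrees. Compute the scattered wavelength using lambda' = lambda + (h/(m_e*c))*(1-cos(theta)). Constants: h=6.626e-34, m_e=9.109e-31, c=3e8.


Compton wavelength: h/(m_e*c) = 2.4247e-12 m
d_lambda = 2.4247e-12 * (1 - cos(81.1 deg))
= 2.4247e-12 * 0.84529
= 2.0496e-12 m = 0.00205 nm
lambda' = 0.0265 + 0.00205
= 0.02855 nm

0.02855


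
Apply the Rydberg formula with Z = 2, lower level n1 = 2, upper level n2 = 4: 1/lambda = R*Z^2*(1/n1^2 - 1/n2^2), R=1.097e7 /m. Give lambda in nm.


1/lambda = R * Z^2 * (1/n1^2 - 1/n2^2)
= 1.097e7 * 2^2 * (1/2^2 - 1/4^2)
= 1.097e7 * 4 * (0.25 - 0.0625)
= 8.2275e+06 /m
lambda = 1 / 8.2275e+06
= 121.5436 nm

121.5436


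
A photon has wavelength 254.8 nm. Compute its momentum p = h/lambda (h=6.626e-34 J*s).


p = h / lambda
= 6.626e-34 / (254.8e-9)
= 6.626e-34 / 2.5480e-07
= 2.6005e-27 kg*m/s

2.6005e-27


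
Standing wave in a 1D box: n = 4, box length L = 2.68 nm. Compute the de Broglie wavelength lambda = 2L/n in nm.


lambda = 2L / n
= 2 * 2.68 / 4
= 5.36 / 4
= 1.34 nm

1.34


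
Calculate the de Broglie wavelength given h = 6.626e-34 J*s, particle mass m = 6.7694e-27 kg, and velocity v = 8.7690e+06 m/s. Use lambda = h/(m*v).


lambda = h / (m * v)
= 6.626e-34 / (6.7694e-27 * 8.7690e+06)
= 6.626e-34 / 5.9361e-20
= 1.1162e-14 m

1.1162e-14


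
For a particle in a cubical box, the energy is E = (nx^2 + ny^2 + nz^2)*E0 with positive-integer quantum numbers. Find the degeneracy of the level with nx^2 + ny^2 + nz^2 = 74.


Enumerate all (nx, ny, nz) with nx^2 + ny^2 + nz^2 = 74:
(1,3,8)
(1,8,3)
(3,1,8)
(3,4,7)
(3,7,4)
(3,8,1)
(4,3,7)
(4,7,3)
(7,3,4)
(7,4,3)
(8,1,3)
(8,3,1)
Total degeneracy = 12

12


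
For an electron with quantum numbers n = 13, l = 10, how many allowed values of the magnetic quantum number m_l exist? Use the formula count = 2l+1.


m_l ranges from -l to +l in integer steps
So m_l goes from -10 to +10
Count = 2l + 1 = 2*10 + 1
= 21

21


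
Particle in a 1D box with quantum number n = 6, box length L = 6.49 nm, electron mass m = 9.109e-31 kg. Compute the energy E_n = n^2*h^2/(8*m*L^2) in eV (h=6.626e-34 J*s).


E = n^2 * h^2 / (8 * m * L^2)
= 6^2 * (6.626e-34)^2 / (8 * 9.109e-31 * (6.49e-9)^2)
= 36 * 4.3904e-67 / (8 * 9.109e-31 * 4.2120e-17)
= 5.1494e-20 J
= 0.3214 eV

0.3214


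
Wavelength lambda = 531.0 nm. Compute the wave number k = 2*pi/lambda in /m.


k = 2 * pi / lambda
= 6.2832 / (531.0e-9)
= 6.2832 / 5.3100e-07
= 1.1833e+07 /m

1.1833e+07


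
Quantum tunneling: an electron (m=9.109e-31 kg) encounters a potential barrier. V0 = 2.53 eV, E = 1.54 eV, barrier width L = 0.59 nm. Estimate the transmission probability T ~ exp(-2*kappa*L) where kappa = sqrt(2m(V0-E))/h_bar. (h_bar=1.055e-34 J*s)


V0 - E = 0.99 eV = 1.5860e-19 J
kappa = sqrt(2 * m * (V0-E)) / h_bar
= sqrt(2 * 9.109e-31 * 1.5860e-19) / 1.055e-34
= 5.0950e+09 /m
2*kappa*L = 2 * 5.0950e+09 * 0.59e-9
= 6.0121
T = exp(-6.0121) = 2.448853e-03

2.448853e-03


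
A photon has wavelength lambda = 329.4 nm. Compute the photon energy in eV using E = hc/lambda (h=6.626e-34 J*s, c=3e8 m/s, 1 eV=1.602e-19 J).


E = hc / lambda
= (6.626e-34)(3e8) / (329.4e-9)
= 1.9878e-25 / 3.2940e-07
= 6.0346e-19 J
Converting to eV: 6.0346e-19 / 1.602e-19
= 3.7669 eV

3.7669


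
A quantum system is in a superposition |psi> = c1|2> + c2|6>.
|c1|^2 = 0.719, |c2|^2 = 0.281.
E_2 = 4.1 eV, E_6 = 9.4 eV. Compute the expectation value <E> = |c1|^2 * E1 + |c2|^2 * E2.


<E> = |c1|^2 * E1 + |c2|^2 * E2
= 0.719 * 4.1 + 0.281 * 9.4
= 2.9479 + 2.6414
= 5.5893 eV

5.5893


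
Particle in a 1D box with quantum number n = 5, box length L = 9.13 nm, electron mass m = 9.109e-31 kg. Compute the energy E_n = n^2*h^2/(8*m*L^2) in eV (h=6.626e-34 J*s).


E = n^2 * h^2 / (8 * m * L^2)
= 5^2 * (6.626e-34)^2 / (8 * 9.109e-31 * (9.13e-9)^2)
= 25 * 4.3904e-67 / (8 * 9.109e-31 * 8.3357e-17)
= 1.8069e-20 J
= 0.1128 eV

0.1128


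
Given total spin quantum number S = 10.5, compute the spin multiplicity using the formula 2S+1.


Spin multiplicity = 2S + 1
= 2 * 10.5 + 1
= 21.0 + 1
= 22

22


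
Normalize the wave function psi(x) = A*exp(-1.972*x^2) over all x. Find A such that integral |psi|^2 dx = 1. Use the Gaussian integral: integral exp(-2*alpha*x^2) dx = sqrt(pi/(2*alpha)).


integral |psi|^2 dx = A^2 * sqrt(pi/(2*alpha)) = 1
A^2 = sqrt(2*alpha/pi)
= sqrt(2 * 1.972 / pi)
= 1.120453
A = sqrt(1.120453)
= 1.0585

1.0585


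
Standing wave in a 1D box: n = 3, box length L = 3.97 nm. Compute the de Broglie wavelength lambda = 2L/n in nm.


lambda = 2L / n
= 2 * 3.97 / 3
= 7.94 / 3
= 2.6467 nm

2.6467


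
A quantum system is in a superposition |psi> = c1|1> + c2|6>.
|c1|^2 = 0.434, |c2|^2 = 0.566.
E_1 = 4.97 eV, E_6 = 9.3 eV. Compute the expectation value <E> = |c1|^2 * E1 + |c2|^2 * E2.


<E> = |c1|^2 * E1 + |c2|^2 * E2
= 0.434 * 4.97 + 0.566 * 9.3
= 2.157 + 5.2638
= 7.4208 eV

7.4208


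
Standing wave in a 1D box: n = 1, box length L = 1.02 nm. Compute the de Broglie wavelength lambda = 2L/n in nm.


lambda = 2L / n
= 2 * 1.02 / 1
= 2.04 / 1
= 2.04 nm

2.04


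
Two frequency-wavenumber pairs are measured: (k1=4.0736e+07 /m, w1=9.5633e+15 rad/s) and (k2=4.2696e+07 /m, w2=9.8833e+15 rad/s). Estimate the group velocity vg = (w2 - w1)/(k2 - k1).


vg = (w2 - w1) / (k2 - k1)
= (9.8833e+15 - 9.5633e+15) / (4.2696e+07 - 4.0736e+07)
= 3.2000e+14 / 1.9600e+06
= 1.6327e+08 m/s

1.6327e+08


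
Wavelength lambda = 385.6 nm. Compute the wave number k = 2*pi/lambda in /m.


k = 2 * pi / lambda
= 6.2832 / (385.6e-9)
= 6.2832 / 3.8560e-07
= 1.6295e+07 /m

1.6295e+07


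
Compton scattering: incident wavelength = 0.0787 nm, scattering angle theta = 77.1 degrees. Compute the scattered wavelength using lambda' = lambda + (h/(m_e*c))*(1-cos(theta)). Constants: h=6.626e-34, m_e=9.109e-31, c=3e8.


Compton wavelength: h/(m_e*c) = 2.4247e-12 m
d_lambda = 2.4247e-12 * (1 - cos(77.1 deg))
= 2.4247e-12 * 0.77675
= 1.8834e-12 m = 0.001883 nm
lambda' = 0.0787 + 0.001883
= 0.080583 nm

0.080583


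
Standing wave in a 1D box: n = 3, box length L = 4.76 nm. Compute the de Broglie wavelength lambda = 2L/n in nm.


lambda = 2L / n
= 2 * 4.76 / 3
= 9.52 / 3
= 3.1733 nm

3.1733


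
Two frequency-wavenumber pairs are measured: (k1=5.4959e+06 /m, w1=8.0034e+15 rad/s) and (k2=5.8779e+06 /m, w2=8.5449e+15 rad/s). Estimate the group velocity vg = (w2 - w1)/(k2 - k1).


vg = (w2 - w1) / (k2 - k1)
= (8.5449e+15 - 8.0034e+15) / (5.8779e+06 - 5.4959e+06)
= 5.4150e+14 / 3.8200e+05
= 1.4175e+09 m/s

1.4175e+09


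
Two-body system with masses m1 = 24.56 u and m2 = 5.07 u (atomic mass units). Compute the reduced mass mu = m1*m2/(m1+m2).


mu = m1 * m2 / (m1 + m2)
= 24.56 * 5.07 / (24.56 + 5.07)
= 124.5192 / 29.63
= 4.2025 u

4.2025


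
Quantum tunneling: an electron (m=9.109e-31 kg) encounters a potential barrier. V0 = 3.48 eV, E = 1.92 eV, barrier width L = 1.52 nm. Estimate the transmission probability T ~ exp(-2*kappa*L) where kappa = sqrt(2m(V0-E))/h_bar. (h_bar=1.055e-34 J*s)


V0 - E = 1.56 eV = 2.4991e-19 J
kappa = sqrt(2 * m * (V0-E)) / h_bar
= sqrt(2 * 9.109e-31 * 2.4991e-19) / 1.055e-34
= 6.3957e+09 /m
2*kappa*L = 2 * 6.3957e+09 * 1.52e-9
= 19.4431
T = exp(-19.4431) = 3.597314e-09

3.597314e-09


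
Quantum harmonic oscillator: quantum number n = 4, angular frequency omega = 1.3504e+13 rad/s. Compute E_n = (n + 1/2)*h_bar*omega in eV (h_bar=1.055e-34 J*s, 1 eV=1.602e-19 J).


E = (n + 1/2) * h_bar * omega
= (4 + 0.5) * 1.055e-34 * 1.3504e+13
= 4.5 * 1.4247e-21
= 6.4110e-21 J
= 0.04 eV

0.04


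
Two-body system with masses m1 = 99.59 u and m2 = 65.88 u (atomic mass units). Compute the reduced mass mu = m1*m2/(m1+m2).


mu = m1 * m2 / (m1 + m2)
= 99.59 * 65.88 / (99.59 + 65.88)
= 6560.9892 / 165.47
= 39.6506 u

39.6506


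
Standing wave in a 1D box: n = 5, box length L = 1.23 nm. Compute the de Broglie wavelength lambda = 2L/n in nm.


lambda = 2L / n
= 2 * 1.23 / 5
= 2.46 / 5
= 0.492 nm

0.492


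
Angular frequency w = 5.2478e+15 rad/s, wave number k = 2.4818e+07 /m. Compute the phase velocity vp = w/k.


vp = w / k
= 5.2478e+15 / 2.4818e+07
= 2.1145e+08 m/s

2.1145e+08


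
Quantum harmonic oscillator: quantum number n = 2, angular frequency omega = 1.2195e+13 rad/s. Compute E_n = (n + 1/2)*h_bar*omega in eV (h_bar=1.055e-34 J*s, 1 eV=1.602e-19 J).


E = (n + 1/2) * h_bar * omega
= (2 + 0.5) * 1.055e-34 * 1.2195e+13
= 2.5 * 1.2866e-21
= 3.2164e-21 J
= 0.0201 eV

0.0201


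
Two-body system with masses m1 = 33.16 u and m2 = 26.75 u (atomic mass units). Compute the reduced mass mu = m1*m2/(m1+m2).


mu = m1 * m2 / (m1 + m2)
= 33.16 * 26.75 / (33.16 + 26.75)
= 887.03 / 59.91
= 14.806 u

14.806


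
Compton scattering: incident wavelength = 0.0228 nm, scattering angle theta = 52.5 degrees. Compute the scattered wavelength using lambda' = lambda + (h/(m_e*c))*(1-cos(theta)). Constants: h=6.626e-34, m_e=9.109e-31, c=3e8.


Compton wavelength: h/(m_e*c) = 2.4247e-12 m
d_lambda = 2.4247e-12 * (1 - cos(52.5 deg))
= 2.4247e-12 * 0.391239
= 9.4864e-13 m = 0.000949 nm
lambda' = 0.0228 + 0.000949
= 0.023749 nm

0.023749


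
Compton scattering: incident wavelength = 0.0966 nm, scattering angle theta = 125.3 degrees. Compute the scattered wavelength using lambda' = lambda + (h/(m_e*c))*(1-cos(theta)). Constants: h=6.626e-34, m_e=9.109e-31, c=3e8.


Compton wavelength: h/(m_e*c) = 2.4247e-12 m
d_lambda = 2.4247e-12 * (1 - cos(125.3 deg))
= 2.4247e-12 * 1.577858
= 3.8258e-12 m = 0.003826 nm
lambda' = 0.0966 + 0.003826
= 0.100426 nm

0.100426


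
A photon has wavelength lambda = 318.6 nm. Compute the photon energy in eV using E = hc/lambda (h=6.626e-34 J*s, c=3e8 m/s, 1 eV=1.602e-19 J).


E = hc / lambda
= (6.626e-34)(3e8) / (318.6e-9)
= 1.9878e-25 / 3.1860e-07
= 6.2392e-19 J
Converting to eV: 6.2392e-19 / 1.602e-19
= 3.8946 eV

3.8946


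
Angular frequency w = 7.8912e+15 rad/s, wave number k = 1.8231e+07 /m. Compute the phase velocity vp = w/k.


vp = w / k
= 7.8912e+15 / 1.8231e+07
= 4.3285e+08 m/s

4.3285e+08


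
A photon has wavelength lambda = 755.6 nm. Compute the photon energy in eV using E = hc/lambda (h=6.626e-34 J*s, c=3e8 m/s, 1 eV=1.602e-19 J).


E = hc / lambda
= (6.626e-34)(3e8) / (755.6e-9)
= 1.9878e-25 / 7.5560e-07
= 2.6308e-19 J
Converting to eV: 2.6308e-19 / 1.602e-19
= 1.6422 eV

1.6422


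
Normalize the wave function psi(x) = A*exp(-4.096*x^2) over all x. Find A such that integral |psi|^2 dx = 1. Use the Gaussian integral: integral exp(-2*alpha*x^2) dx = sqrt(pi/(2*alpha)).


integral |psi|^2 dx = A^2 * sqrt(pi/(2*alpha)) = 1
A^2 = sqrt(2*alpha/pi)
= sqrt(2 * 4.096 / pi)
= 1.614805
A = sqrt(1.614805)
= 1.2707

1.2707


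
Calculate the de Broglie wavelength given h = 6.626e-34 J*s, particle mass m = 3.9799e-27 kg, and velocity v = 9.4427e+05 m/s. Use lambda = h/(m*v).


lambda = h / (m * v)
= 6.626e-34 / (3.9799e-27 * 9.4427e+05)
= 6.626e-34 / 3.7581e-21
= 1.7631e-13 m

1.7631e-13


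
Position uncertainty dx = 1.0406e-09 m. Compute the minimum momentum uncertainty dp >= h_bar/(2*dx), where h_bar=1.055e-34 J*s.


dp = h_bar / (2 * dx)
= 1.055e-34 / (2 * 1.0406e-09)
= 1.055e-34 / 2.0812e-09
= 5.0692e-26 kg*m/s

5.0692e-26


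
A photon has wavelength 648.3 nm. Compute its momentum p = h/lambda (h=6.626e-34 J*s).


p = h / lambda
= 6.626e-34 / (648.3e-9)
= 6.626e-34 / 6.4830e-07
= 1.0221e-27 kg*m/s

1.0221e-27


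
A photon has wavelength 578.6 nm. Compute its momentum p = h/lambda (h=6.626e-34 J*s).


p = h / lambda
= 6.626e-34 / (578.6e-9)
= 6.626e-34 / 5.7860e-07
= 1.1452e-27 kg*m/s

1.1452e-27


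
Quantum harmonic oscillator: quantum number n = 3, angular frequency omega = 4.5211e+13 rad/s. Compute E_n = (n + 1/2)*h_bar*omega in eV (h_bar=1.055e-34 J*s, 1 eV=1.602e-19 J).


E = (n + 1/2) * h_bar * omega
= (3 + 0.5) * 1.055e-34 * 4.5211e+13
= 3.5 * 4.7698e-21
= 1.6694e-20 J
= 0.1042 eV

0.1042


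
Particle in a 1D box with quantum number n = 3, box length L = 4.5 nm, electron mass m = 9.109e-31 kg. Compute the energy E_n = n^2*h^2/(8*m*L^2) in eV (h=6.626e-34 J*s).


E = n^2 * h^2 / (8 * m * L^2)
= 3^2 * (6.626e-34)^2 / (8 * 9.109e-31 * (4.5e-9)^2)
= 9 * 4.3904e-67 / (8 * 9.109e-31 * 2.0250e-17)
= 2.6777e-20 J
= 0.1671 eV

0.1671


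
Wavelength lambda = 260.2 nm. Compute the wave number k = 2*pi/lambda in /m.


k = 2 * pi / lambda
= 6.2832 / (260.2e-9)
= 6.2832 / 2.6020e-07
= 2.4148e+07 /m

2.4148e+07


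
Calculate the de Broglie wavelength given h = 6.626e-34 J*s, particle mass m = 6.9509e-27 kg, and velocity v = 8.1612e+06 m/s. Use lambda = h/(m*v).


lambda = h / (m * v)
= 6.626e-34 / (6.9509e-27 * 8.1612e+06)
= 6.626e-34 / 5.6728e-20
= 1.1680e-14 m

1.1680e-14


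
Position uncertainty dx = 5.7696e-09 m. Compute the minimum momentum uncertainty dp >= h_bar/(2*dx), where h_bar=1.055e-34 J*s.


dp = h_bar / (2 * dx)
= 1.055e-34 / (2 * 5.7696e-09)
= 1.055e-34 / 1.1539e-08
= 9.1427e-27 kg*m/s

9.1427e-27


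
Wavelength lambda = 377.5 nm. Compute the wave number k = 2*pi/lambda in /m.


k = 2 * pi / lambda
= 6.2832 / (377.5e-9)
= 6.2832 / 3.7750e-07
= 1.6644e+07 /m

1.6644e+07


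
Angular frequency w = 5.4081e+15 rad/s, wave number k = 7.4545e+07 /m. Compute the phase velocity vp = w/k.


vp = w / k
= 5.4081e+15 / 7.4545e+07
= 7.2548e+07 m/s

7.2548e+07


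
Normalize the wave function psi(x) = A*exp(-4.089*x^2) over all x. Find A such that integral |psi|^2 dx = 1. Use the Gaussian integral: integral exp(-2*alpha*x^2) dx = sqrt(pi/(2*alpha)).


integral |psi|^2 dx = A^2 * sqrt(pi/(2*alpha)) = 1
A^2 = sqrt(2*alpha/pi)
= sqrt(2 * 4.089 / pi)
= 1.613424
A = sqrt(1.613424)
= 1.2702

1.2702


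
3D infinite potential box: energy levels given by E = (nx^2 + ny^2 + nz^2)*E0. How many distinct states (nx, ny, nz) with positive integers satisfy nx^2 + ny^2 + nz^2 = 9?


Enumerate all (nx, ny, nz) with nx^2 + ny^2 + nz^2 = 9:
(1,2,2)
(2,1,2)
(2,2,1)
Total degeneracy = 3

3


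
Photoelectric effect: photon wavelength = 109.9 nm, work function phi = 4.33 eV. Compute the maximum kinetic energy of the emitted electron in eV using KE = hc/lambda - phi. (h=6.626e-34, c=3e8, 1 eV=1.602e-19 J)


E_photon = hc / lambda
= (6.626e-34)(3e8) / (109.9e-9)
= 1.8087e-18 J
= 11.2905 eV
KE = E_photon - phi
= 11.2905 - 4.33
= 6.9605 eV

6.9605


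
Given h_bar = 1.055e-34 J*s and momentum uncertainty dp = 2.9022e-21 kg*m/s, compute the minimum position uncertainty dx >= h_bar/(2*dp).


dx = h_bar / (2 * dp)
= 1.055e-34 / (2 * 2.9022e-21)
= 1.055e-34 / 5.8044e-21
= 1.8176e-14 m

1.8176e-14


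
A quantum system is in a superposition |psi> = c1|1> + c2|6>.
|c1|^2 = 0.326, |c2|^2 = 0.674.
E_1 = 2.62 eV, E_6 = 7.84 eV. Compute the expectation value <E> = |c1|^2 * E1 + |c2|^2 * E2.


<E> = |c1|^2 * E1 + |c2|^2 * E2
= 0.326 * 2.62 + 0.674 * 7.84
= 0.8541 + 5.2842
= 6.1383 eV

6.1383


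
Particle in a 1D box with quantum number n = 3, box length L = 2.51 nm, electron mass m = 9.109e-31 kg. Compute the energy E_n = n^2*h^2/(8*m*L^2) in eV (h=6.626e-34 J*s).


E = n^2 * h^2 / (8 * m * L^2)
= 3^2 * (6.626e-34)^2 / (8 * 9.109e-31 * (2.51e-9)^2)
= 9 * 4.3904e-67 / (8 * 9.109e-31 * 6.3001e-18)
= 8.6067e-20 J
= 0.5372 eV

0.5372


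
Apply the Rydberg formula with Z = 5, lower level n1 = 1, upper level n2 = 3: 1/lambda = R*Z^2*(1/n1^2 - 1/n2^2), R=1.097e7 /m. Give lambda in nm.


1/lambda = R * Z^2 * (1/n1^2 - 1/n2^2)
= 1.097e7 * 5^2 * (1/1^2 - 1/3^2)
= 1.097e7 * 25 * (1.0 - 0.111111)
= 2.4378e+08 /m
lambda = 1 / 2.4378e+08
= 4.1021 nm

4.1021


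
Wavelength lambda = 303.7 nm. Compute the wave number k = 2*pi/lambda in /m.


k = 2 * pi / lambda
= 6.2832 / (303.7e-9)
= 6.2832 / 3.0370e-07
= 2.0689e+07 /m

2.0689e+07


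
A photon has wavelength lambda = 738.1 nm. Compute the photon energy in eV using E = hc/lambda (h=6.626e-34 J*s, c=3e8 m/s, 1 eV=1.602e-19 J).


E = hc / lambda
= (6.626e-34)(3e8) / (738.1e-9)
= 1.9878e-25 / 7.3810e-07
= 2.6931e-19 J
Converting to eV: 2.6931e-19 / 1.602e-19
= 1.6811 eV

1.6811


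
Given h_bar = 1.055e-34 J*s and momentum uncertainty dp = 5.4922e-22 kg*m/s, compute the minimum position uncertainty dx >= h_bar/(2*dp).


dx = h_bar / (2 * dp)
= 1.055e-34 / (2 * 5.4922e-22)
= 1.055e-34 / 1.0984e-21
= 9.6045e-14 m

9.6045e-14


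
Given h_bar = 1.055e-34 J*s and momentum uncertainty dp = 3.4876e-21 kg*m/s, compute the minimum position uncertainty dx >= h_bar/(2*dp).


dx = h_bar / (2 * dp)
= 1.055e-34 / (2 * 3.4876e-21)
= 1.055e-34 / 6.9752e-21
= 1.5125e-14 m

1.5125e-14


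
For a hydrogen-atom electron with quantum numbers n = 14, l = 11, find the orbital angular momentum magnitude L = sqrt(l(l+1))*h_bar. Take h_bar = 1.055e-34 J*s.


L = sqrt(l*(l+1)) * h_bar
= sqrt(11 * 12) * 1.055e-34
= sqrt(132) * 1.055e-34
= 11.4891 * 1.055e-34
= 1.2121e-33 J*s

1.2121e-33


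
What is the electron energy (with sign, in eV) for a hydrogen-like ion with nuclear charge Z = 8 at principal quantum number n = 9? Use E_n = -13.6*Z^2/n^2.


E_n = -13.6 * Z^2 / n^2
= -13.6 * 8^2 / 9^2
= -13.6 * 64 / 81
= -10.7457 eV

-10.7457


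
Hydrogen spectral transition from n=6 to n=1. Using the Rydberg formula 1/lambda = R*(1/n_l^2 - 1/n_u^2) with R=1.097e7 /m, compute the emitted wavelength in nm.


1/lambda = R * (1/n_l^2 - 1/n_u^2)
= 1.097e7 * (1/1^2 - 1/6^2)
= 1.097e7 * (1.0 - 0.027778)
= 1.097e7 * 0.972222
= 1.0665e+07 /m
lambda = 1 / 1.0665e+07 = 93.7622 nm

93.7622


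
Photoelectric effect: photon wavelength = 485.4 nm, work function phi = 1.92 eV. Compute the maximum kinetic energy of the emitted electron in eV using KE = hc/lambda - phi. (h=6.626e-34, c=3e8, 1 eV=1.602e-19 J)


E_photon = hc / lambda
= (6.626e-34)(3e8) / (485.4e-9)
= 4.0952e-19 J
= 2.5563 eV
KE = E_photon - phi
= 2.5563 - 1.92
= 0.6363 eV

0.6363


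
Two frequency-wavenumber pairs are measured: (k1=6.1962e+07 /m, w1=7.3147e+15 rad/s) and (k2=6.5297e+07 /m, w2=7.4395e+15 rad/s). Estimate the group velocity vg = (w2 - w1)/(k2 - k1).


vg = (w2 - w1) / (k2 - k1)
= (7.4395e+15 - 7.3147e+15) / (6.5297e+07 - 6.1962e+07)
= 1.2480e+14 / 3.3350e+06
= 3.7421e+07 m/s

3.7421e+07


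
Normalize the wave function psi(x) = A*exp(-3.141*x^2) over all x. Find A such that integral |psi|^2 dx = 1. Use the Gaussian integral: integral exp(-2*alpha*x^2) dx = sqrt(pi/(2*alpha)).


integral |psi|^2 dx = A^2 * sqrt(pi/(2*alpha)) = 1
A^2 = sqrt(2*alpha/pi)
= sqrt(2 * 3.141 / pi)
= 1.41408
A = sqrt(1.41408)
= 1.1892

1.1892


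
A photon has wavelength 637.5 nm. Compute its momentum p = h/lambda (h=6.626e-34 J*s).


p = h / lambda
= 6.626e-34 / (637.5e-9)
= 6.626e-34 / 6.3750e-07
= 1.0394e-27 kg*m/s

1.0394e-27


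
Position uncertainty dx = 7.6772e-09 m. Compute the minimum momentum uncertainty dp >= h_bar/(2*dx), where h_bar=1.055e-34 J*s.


dp = h_bar / (2 * dx)
= 1.055e-34 / (2 * 7.6772e-09)
= 1.055e-34 / 1.5354e-08
= 6.8710e-27 kg*m/s

6.8710e-27


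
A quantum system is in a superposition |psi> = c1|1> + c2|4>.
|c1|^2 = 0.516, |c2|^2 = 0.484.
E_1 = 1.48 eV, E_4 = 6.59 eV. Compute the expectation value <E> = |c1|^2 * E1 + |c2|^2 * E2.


<E> = |c1|^2 * E1 + |c2|^2 * E2
= 0.516 * 1.48 + 0.484 * 6.59
= 0.7637 + 3.1896
= 3.9532 eV

3.9532


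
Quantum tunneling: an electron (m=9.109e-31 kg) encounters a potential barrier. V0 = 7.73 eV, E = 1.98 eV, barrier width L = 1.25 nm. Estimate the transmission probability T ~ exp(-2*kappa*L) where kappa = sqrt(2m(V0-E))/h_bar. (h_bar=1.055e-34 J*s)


V0 - E = 5.75 eV = 9.2115e-19 J
kappa = sqrt(2 * m * (V0-E)) / h_bar
= sqrt(2 * 9.109e-31 * 9.2115e-19) / 1.055e-34
= 1.2279e+10 /m
2*kappa*L = 2 * 1.2279e+10 * 1.25e-9
= 30.6975
T = exp(-30.6975) = 4.658467e-14

4.658467e-14


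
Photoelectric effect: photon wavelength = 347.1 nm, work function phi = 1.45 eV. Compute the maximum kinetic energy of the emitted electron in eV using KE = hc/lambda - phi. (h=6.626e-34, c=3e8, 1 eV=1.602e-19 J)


E_photon = hc / lambda
= (6.626e-34)(3e8) / (347.1e-9)
= 5.7269e-19 J
= 3.5748 eV
KE = E_photon - phi
= 3.5748 - 1.45
= 2.1248 eV

2.1248


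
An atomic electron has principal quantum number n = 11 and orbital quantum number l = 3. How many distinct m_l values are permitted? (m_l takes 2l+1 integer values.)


m_l ranges from -l to +l in integer steps
So m_l goes from -3 to +3
Count = 2l + 1 = 2*3 + 1
= 7

7


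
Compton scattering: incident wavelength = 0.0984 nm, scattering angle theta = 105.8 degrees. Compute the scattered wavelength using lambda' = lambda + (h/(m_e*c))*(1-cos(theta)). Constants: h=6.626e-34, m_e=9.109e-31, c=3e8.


Compton wavelength: h/(m_e*c) = 2.4247e-12 m
d_lambda = 2.4247e-12 * (1 - cos(105.8 deg))
= 2.4247e-12 * 1.27228
= 3.0849e-12 m = 0.003085 nm
lambda' = 0.0984 + 0.003085
= 0.101485 nm

0.101485


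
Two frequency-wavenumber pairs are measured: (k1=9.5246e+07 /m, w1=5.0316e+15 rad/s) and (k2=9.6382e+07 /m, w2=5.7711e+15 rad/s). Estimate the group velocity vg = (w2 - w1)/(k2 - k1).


vg = (w2 - w1) / (k2 - k1)
= (5.7711e+15 - 5.0316e+15) / (9.6382e+07 - 9.5246e+07)
= 7.3950e+14 / 1.1360e+06
= 6.5097e+08 m/s

6.5097e+08


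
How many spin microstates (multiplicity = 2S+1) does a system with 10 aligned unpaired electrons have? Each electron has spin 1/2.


Total spin S = N * (1/2) = 10 * 0.5 = 5.0
Spin multiplicity = 2S + 1
= 2 * 5.0 + 1
= 11

11


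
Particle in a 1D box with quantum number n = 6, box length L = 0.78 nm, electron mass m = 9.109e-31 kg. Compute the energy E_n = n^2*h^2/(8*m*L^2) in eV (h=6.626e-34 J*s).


E = n^2 * h^2 / (8 * m * L^2)
= 6^2 * (6.626e-34)^2 / (8 * 9.109e-31 * (0.78e-9)^2)
= 36 * 4.3904e-67 / (8 * 9.109e-31 * 6.0840e-19)
= 3.5650e-18 J
= 22.2532 eV

22.2532


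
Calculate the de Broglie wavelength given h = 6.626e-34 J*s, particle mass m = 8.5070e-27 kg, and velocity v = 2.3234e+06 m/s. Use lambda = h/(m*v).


lambda = h / (m * v)
= 6.626e-34 / (8.5070e-27 * 2.3234e+06)
= 6.626e-34 / 1.9765e-20
= 3.3524e-14 m

3.3524e-14


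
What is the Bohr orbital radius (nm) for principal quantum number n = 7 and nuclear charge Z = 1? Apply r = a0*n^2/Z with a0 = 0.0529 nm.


r = a0 * n^2 / Z
= 0.0529 * 7^2 / 1
= 0.0529 * 49 / 1
= 2.5921 nm

2.5921


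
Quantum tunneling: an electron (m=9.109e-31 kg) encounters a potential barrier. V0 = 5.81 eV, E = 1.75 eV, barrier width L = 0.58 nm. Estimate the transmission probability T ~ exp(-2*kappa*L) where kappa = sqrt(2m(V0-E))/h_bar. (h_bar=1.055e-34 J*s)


V0 - E = 4.06 eV = 6.5041e-19 J
kappa = sqrt(2 * m * (V0-E)) / h_bar
= sqrt(2 * 9.109e-31 * 6.5041e-19) / 1.055e-34
= 1.0318e+10 /m
2*kappa*L = 2 * 1.0318e+10 * 0.58e-9
= 11.9688
T = exp(-11.9688) = 6.339014e-06

6.339014e-06


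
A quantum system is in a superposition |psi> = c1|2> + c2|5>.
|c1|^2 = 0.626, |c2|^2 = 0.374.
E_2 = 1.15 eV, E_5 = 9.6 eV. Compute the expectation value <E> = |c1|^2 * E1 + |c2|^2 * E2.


<E> = |c1|^2 * E1 + |c2|^2 * E2
= 0.626 * 1.15 + 0.374 * 9.6
= 0.7199 + 3.5904
= 4.3103 eV

4.3103


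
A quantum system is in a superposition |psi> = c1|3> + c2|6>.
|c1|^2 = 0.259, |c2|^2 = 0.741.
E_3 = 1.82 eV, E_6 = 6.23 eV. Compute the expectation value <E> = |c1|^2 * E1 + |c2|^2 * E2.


<E> = |c1|^2 * E1 + |c2|^2 * E2
= 0.259 * 1.82 + 0.741 * 6.23
= 0.4714 + 4.6164
= 5.0878 eV

5.0878


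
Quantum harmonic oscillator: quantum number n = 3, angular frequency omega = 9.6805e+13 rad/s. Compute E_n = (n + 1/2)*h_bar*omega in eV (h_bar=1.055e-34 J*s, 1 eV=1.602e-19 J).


E = (n + 1/2) * h_bar * omega
= (3 + 0.5) * 1.055e-34 * 9.6805e+13
= 3.5 * 1.0213e-20
= 3.5745e-20 J
= 0.2231 eV

0.2231


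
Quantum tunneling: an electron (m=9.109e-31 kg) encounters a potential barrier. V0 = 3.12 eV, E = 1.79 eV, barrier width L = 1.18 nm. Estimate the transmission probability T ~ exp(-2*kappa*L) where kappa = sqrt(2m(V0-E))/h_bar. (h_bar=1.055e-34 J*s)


V0 - E = 1.33 eV = 2.1307e-19 J
kappa = sqrt(2 * m * (V0-E)) / h_bar
= sqrt(2 * 9.109e-31 * 2.1307e-19) / 1.055e-34
= 5.9055e+09 /m
2*kappa*L = 2 * 5.9055e+09 * 1.18e-9
= 13.9369
T = exp(-13.9369) = 8.856667e-07

8.856667e-07


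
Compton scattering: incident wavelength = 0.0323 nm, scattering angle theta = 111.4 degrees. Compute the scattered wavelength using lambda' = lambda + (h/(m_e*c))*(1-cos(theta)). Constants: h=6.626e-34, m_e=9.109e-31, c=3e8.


Compton wavelength: h/(m_e*c) = 2.4247e-12 m
d_lambda = 2.4247e-12 * (1 - cos(111.4 deg))
= 2.4247e-12 * 1.364877
= 3.3094e-12 m = 0.003309 nm
lambda' = 0.0323 + 0.003309
= 0.035609 nm

0.035609


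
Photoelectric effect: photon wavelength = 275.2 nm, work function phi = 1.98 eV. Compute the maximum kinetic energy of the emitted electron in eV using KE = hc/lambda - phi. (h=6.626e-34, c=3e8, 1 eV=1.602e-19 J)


E_photon = hc / lambda
= (6.626e-34)(3e8) / (275.2e-9)
= 7.2231e-19 J
= 4.5088 eV
KE = E_photon - phi
= 4.5088 - 1.98
= 2.5288 eV

2.5288


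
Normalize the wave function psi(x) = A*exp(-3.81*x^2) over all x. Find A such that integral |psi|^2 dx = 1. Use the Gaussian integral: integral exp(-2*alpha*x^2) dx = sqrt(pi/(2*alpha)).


integral |psi|^2 dx = A^2 * sqrt(pi/(2*alpha)) = 1
A^2 = sqrt(2*alpha/pi)
= sqrt(2 * 3.81 / pi)
= 1.557409
A = sqrt(1.557409)
= 1.248

1.248


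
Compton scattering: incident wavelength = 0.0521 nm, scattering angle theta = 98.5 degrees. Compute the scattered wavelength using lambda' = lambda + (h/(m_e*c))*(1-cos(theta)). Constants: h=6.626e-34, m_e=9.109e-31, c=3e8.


Compton wavelength: h/(m_e*c) = 2.4247e-12 m
d_lambda = 2.4247e-12 * (1 - cos(98.5 deg))
= 2.4247e-12 * 1.147809
= 2.7831e-12 m = 0.002783 nm
lambda' = 0.0521 + 0.002783
= 0.054883 nm

0.054883


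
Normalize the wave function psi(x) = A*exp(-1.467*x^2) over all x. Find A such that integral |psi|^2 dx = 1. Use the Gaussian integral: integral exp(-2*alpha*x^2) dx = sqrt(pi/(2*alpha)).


integral |psi|^2 dx = A^2 * sqrt(pi/(2*alpha)) = 1
A^2 = sqrt(2*alpha/pi)
= sqrt(2 * 1.467 / pi)
= 0.966396
A = sqrt(0.966396)
= 0.9831

0.9831


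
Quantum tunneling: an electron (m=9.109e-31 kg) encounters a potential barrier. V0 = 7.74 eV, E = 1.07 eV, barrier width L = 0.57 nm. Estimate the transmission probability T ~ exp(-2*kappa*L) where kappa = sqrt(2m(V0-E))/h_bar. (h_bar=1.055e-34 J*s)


V0 - E = 6.67 eV = 1.0685e-18 J
kappa = sqrt(2 * m * (V0-E)) / h_bar
= sqrt(2 * 9.109e-31 * 1.0685e-18) / 1.055e-34
= 1.3225e+10 /m
2*kappa*L = 2 * 1.3225e+10 * 0.57e-9
= 15.0764
T = exp(-15.0764) = 2.834091e-07

2.834091e-07


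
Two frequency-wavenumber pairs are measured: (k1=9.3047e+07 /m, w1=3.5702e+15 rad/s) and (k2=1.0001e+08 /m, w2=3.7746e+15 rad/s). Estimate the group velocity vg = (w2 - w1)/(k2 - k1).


vg = (w2 - w1) / (k2 - k1)
= (3.7746e+15 - 3.5702e+15) / (1.0001e+08 - 9.3047e+07)
= 2.0440e+14 / 6.9630e+06
= 2.9355e+07 m/s

2.9355e+07


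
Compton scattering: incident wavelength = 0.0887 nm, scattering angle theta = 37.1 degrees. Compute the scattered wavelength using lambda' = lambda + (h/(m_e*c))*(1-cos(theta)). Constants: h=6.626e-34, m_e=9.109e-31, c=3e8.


Compton wavelength: h/(m_e*c) = 2.4247e-12 m
d_lambda = 2.4247e-12 * (1 - cos(37.1 deg))
= 2.4247e-12 * 0.202416
= 4.9080e-13 m = 0.000491 nm
lambda' = 0.0887 + 0.000491
= 0.089191 nm

0.089191


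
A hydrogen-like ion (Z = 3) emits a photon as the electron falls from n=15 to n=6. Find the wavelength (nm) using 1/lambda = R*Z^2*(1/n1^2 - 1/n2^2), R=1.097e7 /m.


1/lambda = R * Z^2 * (1/n1^2 - 1/n2^2)
= 1.097e7 * 3^2 * (1/6^2 - 1/15^2)
= 1.097e7 * 9 * (0.027778 - 0.004444)
= 2.3037e+06 /m
lambda = 1 / 2.3037e+06
= 434.0843 nm

434.0843


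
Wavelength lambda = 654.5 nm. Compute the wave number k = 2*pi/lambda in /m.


k = 2 * pi / lambda
= 6.2832 / (654.5e-9)
= 6.2832 / 6.5450e-07
= 9.6000e+06 /m

9.6000e+06


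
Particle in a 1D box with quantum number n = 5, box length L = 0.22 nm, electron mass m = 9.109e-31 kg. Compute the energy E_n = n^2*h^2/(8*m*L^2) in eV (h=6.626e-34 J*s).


E = n^2 * h^2 / (8 * m * L^2)
= 5^2 * (6.626e-34)^2 / (8 * 9.109e-31 * (0.22e-9)^2)
= 25 * 4.3904e-67 / (8 * 9.109e-31 * 4.8400e-20)
= 3.1120e-17 J
= 194.2559 eV

194.2559


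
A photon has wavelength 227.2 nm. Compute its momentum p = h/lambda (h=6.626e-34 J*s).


p = h / lambda
= 6.626e-34 / (227.2e-9)
= 6.626e-34 / 2.2720e-07
= 2.9164e-27 kg*m/s

2.9164e-27


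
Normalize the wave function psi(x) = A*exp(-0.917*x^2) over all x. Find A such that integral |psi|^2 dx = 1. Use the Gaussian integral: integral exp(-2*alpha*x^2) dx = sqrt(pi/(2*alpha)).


integral |psi|^2 dx = A^2 * sqrt(pi/(2*alpha)) = 1
A^2 = sqrt(2*alpha/pi)
= sqrt(2 * 0.917 / pi)
= 0.764055
A = sqrt(0.764055)
= 0.8741

0.8741


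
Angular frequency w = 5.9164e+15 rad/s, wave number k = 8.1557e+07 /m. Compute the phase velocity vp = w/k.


vp = w / k
= 5.9164e+15 / 8.1557e+07
= 7.2543e+07 m/s

7.2543e+07


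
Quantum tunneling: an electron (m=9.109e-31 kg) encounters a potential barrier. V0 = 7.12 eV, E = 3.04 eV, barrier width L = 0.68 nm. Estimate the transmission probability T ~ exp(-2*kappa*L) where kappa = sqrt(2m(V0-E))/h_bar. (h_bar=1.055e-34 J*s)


V0 - E = 4.08 eV = 6.5362e-19 J
kappa = sqrt(2 * m * (V0-E)) / h_bar
= sqrt(2 * 9.109e-31 * 6.5362e-19) / 1.055e-34
= 1.0343e+10 /m
2*kappa*L = 2 * 1.0343e+10 * 0.68e-9
= 14.0669
T = exp(-14.0669) = 7.777261e-07

7.777261e-07


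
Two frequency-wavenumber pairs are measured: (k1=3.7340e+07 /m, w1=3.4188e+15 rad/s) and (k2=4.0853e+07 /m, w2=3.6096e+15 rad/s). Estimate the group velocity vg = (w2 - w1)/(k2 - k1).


vg = (w2 - w1) / (k2 - k1)
= (3.6096e+15 - 3.4188e+15) / (4.0853e+07 - 3.7340e+07)
= 1.9080e+14 / 3.5130e+06
= 5.4313e+07 m/s

5.4313e+07


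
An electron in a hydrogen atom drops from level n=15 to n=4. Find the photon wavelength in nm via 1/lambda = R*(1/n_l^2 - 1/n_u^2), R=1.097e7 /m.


1/lambda = R * (1/n_l^2 - 1/n_u^2)
= 1.097e7 * (1/4^2 - 1/15^2)
= 1.097e7 * (0.0625 - 0.004444)
= 1.097e7 * 0.058056
= 6.3687e+05 /m
lambda = 1 / 6.3687e+05 = 1570.1805 nm

1570.1805


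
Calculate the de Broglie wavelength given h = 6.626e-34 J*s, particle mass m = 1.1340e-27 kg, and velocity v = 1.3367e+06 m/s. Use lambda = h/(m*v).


lambda = h / (m * v)
= 6.626e-34 / (1.1340e-27 * 1.3367e+06)
= 6.626e-34 / 1.5158e-21
= 4.3712e-13 m

4.3712e-13


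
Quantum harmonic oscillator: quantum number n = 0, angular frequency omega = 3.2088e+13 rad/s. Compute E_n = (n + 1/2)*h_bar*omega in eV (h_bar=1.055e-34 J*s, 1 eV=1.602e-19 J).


E = (n + 1/2) * h_bar * omega
= (0 + 0.5) * 1.055e-34 * 3.2088e+13
= 0.5 * 3.3853e-21
= 1.6926e-21 J
= 0.0106 eV

0.0106


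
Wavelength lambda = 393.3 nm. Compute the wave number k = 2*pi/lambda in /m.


k = 2 * pi / lambda
= 6.2832 / (393.3e-9)
= 6.2832 / 3.9330e-07
= 1.5976e+07 /m

1.5976e+07


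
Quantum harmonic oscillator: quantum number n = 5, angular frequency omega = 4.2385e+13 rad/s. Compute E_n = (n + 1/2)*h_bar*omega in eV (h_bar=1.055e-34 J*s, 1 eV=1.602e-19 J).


E = (n + 1/2) * h_bar * omega
= (5 + 0.5) * 1.055e-34 * 4.2385e+13
= 5.5 * 4.4716e-21
= 2.4594e-20 J
= 0.1535 eV

0.1535


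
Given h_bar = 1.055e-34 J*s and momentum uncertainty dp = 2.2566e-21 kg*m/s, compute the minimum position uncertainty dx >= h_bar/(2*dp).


dx = h_bar / (2 * dp)
= 1.055e-34 / (2 * 2.2566e-21)
= 1.055e-34 / 4.5132e-21
= 2.3376e-14 m

2.3376e-14


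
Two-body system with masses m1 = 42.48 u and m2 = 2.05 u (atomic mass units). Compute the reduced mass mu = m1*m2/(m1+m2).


mu = m1 * m2 / (m1 + m2)
= 42.48 * 2.05 / (42.48 + 2.05)
= 87.084 / 44.53
= 1.9556 u

1.9556


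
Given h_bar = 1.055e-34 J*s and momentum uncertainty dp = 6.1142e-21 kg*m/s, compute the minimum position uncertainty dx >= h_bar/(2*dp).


dx = h_bar / (2 * dp)
= 1.055e-34 / (2 * 6.1142e-21)
= 1.055e-34 / 1.2228e-20
= 8.6275e-15 m

8.6275e-15


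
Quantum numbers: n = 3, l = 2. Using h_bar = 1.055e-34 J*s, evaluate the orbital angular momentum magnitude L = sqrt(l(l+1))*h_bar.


L = sqrt(l*(l+1)) * h_bar
= sqrt(2 * 3) * 1.055e-34
= sqrt(6) * 1.055e-34
= 2.4495 * 1.055e-34
= 2.5842e-34 J*s

2.5842e-34


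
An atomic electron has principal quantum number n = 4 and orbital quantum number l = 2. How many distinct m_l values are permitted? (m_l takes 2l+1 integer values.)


m_l ranges from -l to +l in integer steps
So m_l goes from -2 to +2
Count = 2l + 1 = 2*2 + 1
= 5

5


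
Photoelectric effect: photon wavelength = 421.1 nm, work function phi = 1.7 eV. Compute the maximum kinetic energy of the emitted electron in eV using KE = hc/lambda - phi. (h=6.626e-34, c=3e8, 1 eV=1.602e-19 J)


E_photon = hc / lambda
= (6.626e-34)(3e8) / (421.1e-9)
= 4.7205e-19 J
= 2.9466 eV
KE = E_photon - phi
= 2.9466 - 1.7
= 1.2466 eV

1.2466
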